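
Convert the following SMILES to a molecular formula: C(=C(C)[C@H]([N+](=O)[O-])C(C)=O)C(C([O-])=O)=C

C9H10NO5-

Heavy atoms from the SMILES: 9 C, 1 N, 5 O.
Implicit hydrogens by atom environment:
  4 × C: no H
  3 × O: no H
  2 × C: 3 H each → 6
  2 × C: 1 H each → 2
  2 × O (charge -1): no H
  1 × C: 2 H
  1 × N (charge +1): no H
  Total hydrogens = 10.
Net charge -1.
Molecular formula: C9H10NO5-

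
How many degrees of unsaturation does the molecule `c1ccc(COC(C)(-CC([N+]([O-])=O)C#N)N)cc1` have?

7

Molecular formula from the SMILES: C12H15N3O3.
DoU = (2C + 2 + N − H − X)/2 = (2·12 + 2 + 3 − 15 − 0)/2 = 14/2 = 7.
(Structurally: 1 ring(s) + 6 π bond(s) = 7.)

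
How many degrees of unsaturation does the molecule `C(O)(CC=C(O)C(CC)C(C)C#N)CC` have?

Molecular formula from the SMILES: C12H21NO2.
DoU = (2C + 2 + N − H − X)/2 = (2·12 + 2 + 1 − 21 − 0)/2 = 6/2 = 3.
(Structurally: 0 ring(s) + 3 π bond(s) = 3.)

3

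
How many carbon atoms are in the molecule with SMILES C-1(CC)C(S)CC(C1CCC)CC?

The symbol for carbon appears 12 times in the SMILES.

12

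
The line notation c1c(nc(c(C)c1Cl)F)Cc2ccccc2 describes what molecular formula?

Heavy atoms from the SMILES: 13 C, 1 Cl, 1 F, 1 N.
Implicit hydrogens by atom environment:
  6 × C (aromatic): 1 H each → 6
  5 × C (aromatic): no H
  1 × C: 3 H
  1 × C: 2 H
  1 × Cl: no H
  1 × F: no H
  1 × N (aromatic): no H
  Total hydrogens = 11.
Molecular formula: C13H11ClFN

C13H11ClFN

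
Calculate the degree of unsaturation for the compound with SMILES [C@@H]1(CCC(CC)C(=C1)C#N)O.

4

Molecular formula from the SMILES: C9H13NO.
DoU = (2C + 2 + N − H − X)/2 = (2·9 + 2 + 1 − 13 − 0)/2 = 8/2 = 4.
(Structurally: 1 ring(s) + 3 π bond(s) = 4.)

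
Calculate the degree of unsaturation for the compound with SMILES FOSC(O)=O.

1

Molecular formula from the SMILES: CHFO3S.
DoU = (2C + 2 + N − H − X)/2 = (2·1 + 2 + 0 − 1 − 1)/2 = 2/2 = 1.
(Structurally: 0 ring(s) + 1 π bond(s) = 1.)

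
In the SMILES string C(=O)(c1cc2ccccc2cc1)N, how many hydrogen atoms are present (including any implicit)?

Hydrogens are implicit in SMILES; fill each atom to its normal valence:
  7 × C (aromatic): 1 H each → 7
  3 × C (aromatic): no H
  1 × C: no H
  1 × N: 2 H
  1 × O: no H
  Total hydrogens = 9.

9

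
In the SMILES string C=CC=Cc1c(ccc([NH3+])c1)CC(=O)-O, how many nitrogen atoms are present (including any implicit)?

1

The symbol for nitrogen appears 1 time in the SMILES.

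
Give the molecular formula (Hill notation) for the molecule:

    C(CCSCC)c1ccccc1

Heavy atoms from the SMILES: 11 C, 1 S.
Implicit hydrogens by atom environment:
  5 × C (aromatic): 1 H each → 5
  4 × C: 2 H each → 8
  1 × C: 3 H
  1 × C (aromatic): no H
  1 × S: no H
  Total hydrogens = 16.
Molecular formula: C11H16S

C11H16S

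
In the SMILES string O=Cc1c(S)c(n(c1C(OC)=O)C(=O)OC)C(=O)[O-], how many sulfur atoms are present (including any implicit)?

1

The symbol for sulfur appears 1 time in the SMILES.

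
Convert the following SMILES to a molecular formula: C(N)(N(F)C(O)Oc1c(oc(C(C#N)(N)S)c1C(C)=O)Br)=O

Heavy atoms from the SMILES: 1 Br, 10 C, 1 F, 4 N, 5 O, 1 S.
Implicit hydrogens by atom environment:
  4 × C (aromatic): no H
  4 × C: no H
  3 × O: no H
  2 × N: 2 H each → 4
  2 × N: no H
  1 × Br: no H
  1 × C: 3 H
  1 × C: 1 H
  1 × F: no H
  1 × O: 1 H
  1 × O (aromatic): no H
  1 × S: 1 H
  Total hydrogens = 10.
Molecular formula: C10H10BrFN4O5S

C10H10BrFN4O5S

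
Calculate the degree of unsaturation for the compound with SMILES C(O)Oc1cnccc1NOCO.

Molecular formula from the SMILES: C7H10N2O4.
DoU = (2C + 2 + N − H − X)/2 = (2·7 + 2 + 2 − 10 − 0)/2 = 8/2 = 4.
(Structurally: 1 ring(s) + 3 π bond(s) = 4.)

4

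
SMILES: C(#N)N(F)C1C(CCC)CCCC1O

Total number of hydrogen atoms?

Hydrogens are implicit in SMILES; fill each atom to its normal valence:
  5 × C: 2 H each → 10
  3 × C: 1 H each → 3
  2 × N: no H
  1 × C: 3 H
  1 × C: no H
  1 × F: no H
  1 × O: 1 H
  Total hydrogens = 17.

17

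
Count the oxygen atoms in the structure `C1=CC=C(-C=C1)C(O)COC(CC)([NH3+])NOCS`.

The symbol for oxygen appears 3 times in the SMILES.

3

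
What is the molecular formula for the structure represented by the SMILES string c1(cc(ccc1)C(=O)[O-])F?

Heavy atoms from the SMILES: 7 C, 1 F, 2 O.
Implicit hydrogens by atom environment:
  4 × C (aromatic): 1 H each → 4
  2 × C (aromatic): no H
  1 × C: no H
  1 × F: no H
  1 × O: no H
  1 × O (charge -1): no H
  Total hydrogens = 4.
Net charge -1.
Molecular formula: C7H4FO2-

C7H4FO2-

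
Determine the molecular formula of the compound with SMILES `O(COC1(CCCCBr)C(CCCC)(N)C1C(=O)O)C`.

C14H26BrNO4

Heavy atoms from the SMILES: 1 Br, 14 C, 1 N, 4 O.
Implicit hydrogens by atom environment:
  8 × C: 2 H each → 16
  3 × C: no H
  3 × O: no H
  2 × C: 3 H each → 6
  1 × Br: no H
  1 × C: 1 H
  1 × N: 2 H
  1 × O: 1 H
  Total hydrogens = 26.
Molecular formula: C14H26BrNO4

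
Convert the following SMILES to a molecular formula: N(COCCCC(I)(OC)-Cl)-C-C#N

Heavy atoms from the SMILES: 8 C, 1 Cl, 1 I, 2 N, 2 O.
Implicit hydrogens by atom environment:
  5 × C: 2 H each → 10
  2 × C: no H
  2 × O: no H
  1 × C: 3 H
  1 × Cl: no H
  1 × I: no H
  1 × N: 1 H
  1 × N: no H
  Total hydrogens = 14.
Molecular formula: C8H14ClIN2O2

C8H14ClIN2O2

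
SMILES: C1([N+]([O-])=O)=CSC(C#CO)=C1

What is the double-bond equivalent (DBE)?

Molecular formula from the SMILES: C6H3NO3S.
DoU = (2C + 2 + N − H − X)/2 = (2·6 + 2 + 1 − 3 − 0)/2 = 12/2 = 6.
(Structurally: 1 ring(s) + 5 π bond(s) = 6.)

6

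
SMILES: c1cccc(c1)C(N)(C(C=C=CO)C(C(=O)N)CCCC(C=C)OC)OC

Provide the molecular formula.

Heavy atoms from the SMILES: 21 C, 2 N, 4 O.
Implicit hydrogens by atom environment:
  6 × C: 1 H each → 6
  5 × C (aromatic): 1 H each → 5
  4 × C: 2 H each → 8
  3 × C: no H
  3 × O: no H
  2 × C: 3 H each → 6
  2 × N: 2 H each → 4
  1 × C (aromatic): no H
  1 × O: 1 H
  Total hydrogens = 30.
Molecular formula: C21H30N2O4

C21H30N2O4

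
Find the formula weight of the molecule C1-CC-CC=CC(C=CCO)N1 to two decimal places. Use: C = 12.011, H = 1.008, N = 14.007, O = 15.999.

167.25

Molecular formula: C10H17NO.
M = 10×12.011 + 17×1.008 + 1×14.007 + 1×15.999 = 167.25 g/mol.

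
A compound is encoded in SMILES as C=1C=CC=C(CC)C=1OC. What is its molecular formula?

Heavy atoms from the SMILES: 9 C, 1 O.
Implicit hydrogens by atom environment:
  4 × C (aromatic): 1 H each → 4
  2 × C: 3 H each → 6
  2 × C (aromatic): no H
  1 × C: 2 H
  1 × O: no H
  Total hydrogens = 12.
Molecular formula: C9H12O

C9H12O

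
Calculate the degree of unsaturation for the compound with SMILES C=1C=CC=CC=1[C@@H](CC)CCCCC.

4

Molecular formula from the SMILES: C14H22.
DoU = (2C + 2 + N − H − X)/2 = (2·14 + 2 + 0 − 22 − 0)/2 = 8/2 = 4.
(Structurally: 1 ring(s) + 3 π bond(s) = 4.)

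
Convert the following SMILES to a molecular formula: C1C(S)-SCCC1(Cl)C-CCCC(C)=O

C11H19ClOS2

Heavy atoms from the SMILES: 11 C, 1 Cl, 1 O, 2 S.
Implicit hydrogens by atom environment:
  7 × C: 2 H each → 14
  2 × C: no H
  1 × C: 3 H
  1 × C: 1 H
  1 × Cl: no H
  1 × O: no H
  1 × S: 1 H
  1 × S: no H
  Total hydrogens = 19.
Molecular formula: C11H19ClOS2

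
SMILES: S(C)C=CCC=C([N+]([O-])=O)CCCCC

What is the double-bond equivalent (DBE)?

Molecular formula from the SMILES: C11H19NO2S.
DoU = (2C + 2 + N − H − X)/2 = (2·11 + 2 + 1 − 19 − 0)/2 = 6/2 = 3.
(Structurally: 0 ring(s) + 3 π bond(s) = 3.)

3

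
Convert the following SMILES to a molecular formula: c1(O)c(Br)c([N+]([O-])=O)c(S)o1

C4H2BrNO4S

Heavy atoms from the SMILES: 1 Br, 4 C, 1 N, 4 O, 1 S.
Implicit hydrogens by atom environment:
  4 × C (aromatic): no H
  1 × Br: no H
  1 × N (charge +1): no H
  1 × O: 1 H
  1 × O (aromatic): no H
  1 × O: no H
  1 × O (charge -1): no H
  1 × S: 1 H
  Total hydrogens = 2.
Molecular formula: C4H2BrNO4S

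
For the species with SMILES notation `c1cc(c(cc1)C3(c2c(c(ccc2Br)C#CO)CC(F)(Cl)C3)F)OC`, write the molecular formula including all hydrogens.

C19H14BrClF2O2

Heavy atoms from the SMILES: 1 Br, 19 C, 1 Cl, 2 F, 2 O.
Implicit hydrogens by atom environment:
  6 × C (aromatic): 1 H each → 6
  6 × C (aromatic): no H
  4 × C: no H
  2 × C: 2 H each → 4
  2 × F: no H
  1 × Br: no H
  1 × C: 3 H
  1 × Cl: no H
  1 × O: 1 H
  1 × O: no H
  Total hydrogens = 14.
Molecular formula: C19H14BrClF2O2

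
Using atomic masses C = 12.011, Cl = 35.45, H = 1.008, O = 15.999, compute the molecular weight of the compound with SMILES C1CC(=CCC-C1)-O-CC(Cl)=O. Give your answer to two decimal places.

188.65

Molecular formula: C9H13ClO2.
M = 9×12.011 + 1×35.45 + 13×1.008 + 2×15.999 = 188.65 g/mol.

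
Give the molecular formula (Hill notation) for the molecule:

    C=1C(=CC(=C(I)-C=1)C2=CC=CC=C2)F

Heavy atoms from the SMILES: 12 C, 1 F, 1 I.
Implicit hydrogens by atom environment:
  8 × C (aromatic): 1 H each → 8
  4 × C (aromatic): no H
  1 × F: no H
  1 × I: no H
  Total hydrogens = 8.
Molecular formula: C12H8FI

C12H8FI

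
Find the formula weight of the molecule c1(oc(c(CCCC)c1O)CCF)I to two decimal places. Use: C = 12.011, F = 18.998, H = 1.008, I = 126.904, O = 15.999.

Molecular formula: C10H14FIO2.
M = 10×12.011 + 1×18.998 + 14×1.008 + 1×126.904 + 2×15.999 = 312.12 g/mol.

312.12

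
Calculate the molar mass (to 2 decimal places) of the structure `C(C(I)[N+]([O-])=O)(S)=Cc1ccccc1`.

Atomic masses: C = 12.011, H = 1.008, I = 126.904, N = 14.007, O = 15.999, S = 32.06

Molecular formula: C9H8INO2S.
M = 9×12.011 + 8×1.008 + 1×126.904 + 1×14.007 + 2×15.999 + 1×32.06 = 321.13 g/mol.

321.13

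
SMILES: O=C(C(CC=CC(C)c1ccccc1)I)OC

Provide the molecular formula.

Heavy atoms from the SMILES: 14 C, 1 I, 2 O.
Implicit hydrogens by atom environment:
  5 × C (aromatic): 1 H each → 5
  4 × C: 1 H each → 4
  2 × C: 3 H each → 6
  2 × O: no H
  1 × C: 2 H
  1 × C (aromatic): no H
  1 × C: no H
  1 × I: no H
  Total hydrogens = 17.
Molecular formula: C14H17IO2

C14H17IO2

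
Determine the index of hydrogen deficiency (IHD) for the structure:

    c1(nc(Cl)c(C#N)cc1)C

6

Molecular formula from the SMILES: C7H5ClN2.
DoU = (2C + 2 + N − H − X)/2 = (2·7 + 2 + 2 − 5 − 1)/2 = 12/2 = 6.
(Structurally: 1 ring(s) + 5 π bond(s) = 6.)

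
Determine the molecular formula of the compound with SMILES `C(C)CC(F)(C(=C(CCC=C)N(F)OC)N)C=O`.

C12H20F2N2O2

Heavy atoms from the SMILES: 12 C, 2 F, 2 N, 2 O.
Implicit hydrogens by atom environment:
  5 × C: 2 H each → 10
  3 × C: no H
  2 × C: 3 H each → 6
  2 × C: 1 H each → 2
  2 × F: no H
  2 × O: no H
  1 × N: 2 H
  1 × N: no H
  Total hydrogens = 20.
Molecular formula: C12H20F2N2O2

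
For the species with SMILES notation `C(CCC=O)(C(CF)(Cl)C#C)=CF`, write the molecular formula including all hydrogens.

Heavy atoms from the SMILES: 9 C, 1 Cl, 2 F, 1 O.
Implicit hydrogens by atom environment:
  3 × C: 2 H each → 6
  3 × C: 1 H each → 3
  3 × C: no H
  2 × F: no H
  1 × Cl: no H
  1 × O: no H
  Total hydrogens = 9.
Molecular formula: C9H9ClF2O

C9H9ClF2O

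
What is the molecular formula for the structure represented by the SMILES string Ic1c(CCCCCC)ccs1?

C10H15IS

Heavy atoms from the SMILES: 10 C, 1 I, 1 S.
Implicit hydrogens by atom environment:
  5 × C: 2 H each → 10
  2 × C (aromatic): 1 H each → 2
  2 × C (aromatic): no H
  1 × C: 3 H
  1 × I: no H
  1 × S (aromatic): no H
  Total hydrogens = 15.
Molecular formula: C10H15IS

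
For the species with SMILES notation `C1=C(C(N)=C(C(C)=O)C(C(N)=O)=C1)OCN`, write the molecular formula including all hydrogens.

C10H13N3O3

Heavy atoms from the SMILES: 10 C, 3 N, 3 O.
Implicit hydrogens by atom environment:
  4 × C (aromatic): no H
  3 × N: 2 H each → 6
  3 × O: no H
  2 × C (aromatic): 1 H each → 2
  2 × C: no H
  1 × C: 3 H
  1 × C: 2 H
  Total hydrogens = 13.
Molecular formula: C10H13N3O3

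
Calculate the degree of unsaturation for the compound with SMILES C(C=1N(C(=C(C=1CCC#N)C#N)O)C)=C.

Molecular formula from the SMILES: C11H11N3O.
DoU = (2C + 2 + N − H − X)/2 = (2·11 + 2 + 3 − 11 − 0)/2 = 16/2 = 8.
(Structurally: 1 ring(s) + 7 π bond(s) = 8.)

8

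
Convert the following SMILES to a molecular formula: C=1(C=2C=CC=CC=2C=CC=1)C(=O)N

C11H9NO

Heavy atoms from the SMILES: 11 C, 1 N, 1 O.
Implicit hydrogens by atom environment:
  7 × C (aromatic): 1 H each → 7
  3 × C (aromatic): no H
  1 × C: no H
  1 × N: 2 H
  1 × O: no H
  Total hydrogens = 9.
Molecular formula: C11H9NO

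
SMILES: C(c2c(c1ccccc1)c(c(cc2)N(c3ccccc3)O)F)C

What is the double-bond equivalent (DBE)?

12

Molecular formula from the SMILES: C20H18FNO.
DoU = (2C + 2 + N − H − X)/2 = (2·20 + 2 + 1 − 18 − 1)/2 = 24/2 = 12.
(Structurally: 3 ring(s) + 9 π bond(s) = 12.)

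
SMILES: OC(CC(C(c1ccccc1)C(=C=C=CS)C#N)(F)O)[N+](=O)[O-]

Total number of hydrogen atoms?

13

Hydrogens are implicit in SMILES; fill each atom to its normal valence:
  5 × C (aromatic): 1 H each → 5
  5 × C: no H
  3 × C: 1 H each → 3
  2 × O: 1 H each → 2
  1 × C: 2 H
  1 × C (aromatic): no H
  1 × F: no H
  1 × N: no H
  1 × N (charge +1): no H
  1 × O: no H
  1 × O (charge -1): no H
  1 × S: 1 H
  Total hydrogens = 13.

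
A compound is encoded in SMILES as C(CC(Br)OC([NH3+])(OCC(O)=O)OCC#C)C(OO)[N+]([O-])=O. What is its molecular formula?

Heavy atoms from the SMILES: 1 Br, 10 C, 2 N, 9 O.
Implicit hydrogens by atom environment:
  6 × O: no H
  4 × C: 2 H each → 8
  3 × C: 1 H each → 3
  3 × C: no H
  2 × O: 1 H each → 2
  1 × Br: no H
  1 × N (charge +1): 3 H
  1 × N (charge +1): no H
  1 × O (charge -1): no H
  Total hydrogens = 16.
Net charge +1.
Molecular formula: C10H16BrN2O9+

C10H16BrN2O9+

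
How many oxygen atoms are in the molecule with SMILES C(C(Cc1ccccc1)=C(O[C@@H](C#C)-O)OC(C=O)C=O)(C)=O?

The symbol for oxygen appears 6 times in the SMILES.

6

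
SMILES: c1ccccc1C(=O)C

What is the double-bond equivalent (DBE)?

Molecular formula from the SMILES: C8H8O.
DoU = (2C + 2 + N − H − X)/2 = (2·8 + 2 + 0 − 8 − 0)/2 = 10/2 = 5.
(Structurally: 1 ring(s) + 4 π bond(s) = 5.)

5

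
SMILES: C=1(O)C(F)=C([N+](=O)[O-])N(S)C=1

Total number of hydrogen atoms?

Hydrogens are implicit in SMILES; fill each atom to its normal valence:
  3 × C (aromatic): no H
  1 × C (aromatic): 1 H
  1 × F: no H
  1 × N (aromatic): no H
  1 × N (charge +1): no H
  1 × O: 1 H
  1 × O: no H
  1 × O (charge -1): no H
  1 × S: 1 H
  Total hydrogens = 3.

3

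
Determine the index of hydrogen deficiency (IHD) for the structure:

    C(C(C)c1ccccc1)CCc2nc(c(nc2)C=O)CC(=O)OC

10

Molecular formula from the SMILES: C19H22N2O3.
DoU = (2C + 2 + N − H − X)/2 = (2·19 + 2 + 2 − 22 − 0)/2 = 20/2 = 10.
(Structurally: 2 ring(s) + 8 π bond(s) = 10.)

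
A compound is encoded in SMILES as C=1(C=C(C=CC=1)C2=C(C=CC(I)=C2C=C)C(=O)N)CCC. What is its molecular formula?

Heavy atoms from the SMILES: 18 C, 1 I, 1 N, 1 O.
Implicit hydrogens by atom environment:
  6 × C (aromatic): 1 H each → 6
  6 × C (aromatic): no H
  3 × C: 2 H each → 6
  1 × C: 3 H
  1 × C: 1 H
  1 × C: no H
  1 × I: no H
  1 × N: 2 H
  1 × O: no H
  Total hydrogens = 18.
Molecular formula: C18H18INO

C18H18INO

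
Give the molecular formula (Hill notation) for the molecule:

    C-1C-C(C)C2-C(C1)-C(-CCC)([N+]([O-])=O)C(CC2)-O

Heavy atoms from the SMILES: 14 C, 1 N, 3 O.
Implicit hydrogens by atom environment:
  7 × C: 2 H each → 14
  4 × C: 1 H each → 4
  2 × C: 3 H each → 6
  1 × C: no H
  1 × N (charge +1): no H
  1 × O: 1 H
  1 × O: no H
  1 × O (charge -1): no H
  Total hydrogens = 25.
Molecular formula: C14H25NO3

C14H25NO3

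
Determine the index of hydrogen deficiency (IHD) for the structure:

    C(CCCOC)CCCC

Molecular formula from the SMILES: C9H20O.
DoU = (2C + 2 + N − H − X)/2 = (2·9 + 2 + 0 − 20 − 0)/2 = 0/2 = 0.
(Structurally: 0 ring(s) + 0 π bond(s) = 0.)

0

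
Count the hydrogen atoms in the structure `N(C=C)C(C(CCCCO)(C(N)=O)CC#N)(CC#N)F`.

Hydrogens are implicit in SMILES; fill each atom to its normal valence:
  7 × C: 2 H each → 14
  5 × C: no H
  2 × N: no H
  1 × C: 1 H
  1 × F: no H
  1 × N: 2 H
  1 × N: 1 H
  1 × O: 1 H
  1 × O: no H
  Total hydrogens = 19.

19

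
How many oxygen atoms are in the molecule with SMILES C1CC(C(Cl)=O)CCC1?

The symbol for oxygen appears 1 time in the SMILES.

1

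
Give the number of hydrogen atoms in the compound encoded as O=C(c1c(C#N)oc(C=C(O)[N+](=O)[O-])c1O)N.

Hydrogens are implicit in SMILES; fill each atom to its normal valence:
  4 × C (aromatic): no H
  3 × C: no H
  2 × O: 1 H each → 2
  2 × O: no H
  1 × C: 1 H
  1 × N: 2 H
  1 × N: no H
  1 × N (charge +1): no H
  1 × O (aromatic): no H
  1 × O (charge -1): no H
  Total hydrogens = 5.

5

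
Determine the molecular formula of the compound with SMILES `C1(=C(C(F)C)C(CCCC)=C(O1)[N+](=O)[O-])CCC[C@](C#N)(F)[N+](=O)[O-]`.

C15H19F2N3O5

Heavy atoms from the SMILES: 15 C, 2 F, 3 N, 5 O.
Implicit hydrogens by atom environment:
  6 × C: 2 H each → 12
  4 × C (aromatic): no H
  2 × C: 3 H each → 6
  2 × C: no H
  2 × F: no H
  2 × N (charge +1): no H
  2 × O: no H
  2 × O (charge -1): no H
  1 × C: 1 H
  1 × N: no H
  1 × O (aromatic): no H
  Total hydrogens = 19.
Molecular formula: C15H19F2N3O5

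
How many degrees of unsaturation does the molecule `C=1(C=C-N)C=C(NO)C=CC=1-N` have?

Molecular formula from the SMILES: C8H11N3O.
DoU = (2C + 2 + N − H − X)/2 = (2·8 + 2 + 3 − 11 − 0)/2 = 10/2 = 5.
(Structurally: 1 ring(s) + 4 π bond(s) = 5.)

5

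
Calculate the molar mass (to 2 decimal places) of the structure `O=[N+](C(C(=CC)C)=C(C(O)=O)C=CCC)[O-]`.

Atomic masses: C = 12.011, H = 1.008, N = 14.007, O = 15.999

225.24

Molecular formula: C11H15NO4.
M = 11×12.011 + 15×1.008 + 1×14.007 + 4×15.999 = 225.24 g/mol.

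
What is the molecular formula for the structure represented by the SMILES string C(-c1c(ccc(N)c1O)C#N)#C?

C9H6N2O

Heavy atoms from the SMILES: 9 C, 2 N, 1 O.
Implicit hydrogens by atom environment:
  4 × C (aromatic): no H
  2 × C (aromatic): 1 H each → 2
  2 × C: no H
  1 × C: 1 H
  1 × N: 2 H
  1 × N: no H
  1 × O: 1 H
  Total hydrogens = 6.
Molecular formula: C9H6N2O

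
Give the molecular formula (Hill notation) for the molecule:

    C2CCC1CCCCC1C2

Heavy atoms from the SMILES: 10 C.
Implicit hydrogens by atom environment:
  8 × C: 2 H each → 16
  2 × C: 1 H each → 2
  Total hydrogens = 18.
Molecular formula: C10H18

C10H18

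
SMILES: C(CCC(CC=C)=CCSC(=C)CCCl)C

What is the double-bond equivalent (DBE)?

3

Molecular formula from the SMILES: C14H23ClS.
DoU = (2C + 2 + N − H − X)/2 = (2·14 + 2 + 0 − 23 − 1)/2 = 6/2 = 3.
(Structurally: 0 ring(s) + 3 π bond(s) = 3.)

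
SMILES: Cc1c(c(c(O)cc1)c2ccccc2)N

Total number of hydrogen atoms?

Hydrogens are implicit in SMILES; fill each atom to its normal valence:
  7 × C (aromatic): 1 H each → 7
  5 × C (aromatic): no H
  1 × C: 3 H
  1 × N: 2 H
  1 × O: 1 H
  Total hydrogens = 13.

13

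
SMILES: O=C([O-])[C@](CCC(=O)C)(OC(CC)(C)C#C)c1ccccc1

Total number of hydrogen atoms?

21

Hydrogens are implicit in SMILES; fill each atom to its normal valence:
  5 × C (aromatic): 1 H each → 5
  5 × C: no H
  3 × C: 3 H each → 9
  3 × C: 2 H each → 6
  3 × O: no H
  1 × C: 1 H
  1 × C (aromatic): no H
  1 × O (charge -1): no H
  Total hydrogens = 21.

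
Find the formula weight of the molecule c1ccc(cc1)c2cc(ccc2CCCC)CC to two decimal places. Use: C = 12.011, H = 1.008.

238.37

Molecular formula: C18H22.
M = 18×12.011 + 22×1.008 = 238.37 g/mol.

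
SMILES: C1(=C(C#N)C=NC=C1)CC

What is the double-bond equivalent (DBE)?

Molecular formula from the SMILES: C8H8N2.
DoU = (2C + 2 + N − H − X)/2 = (2·8 + 2 + 2 − 8 − 0)/2 = 12/2 = 6.
(Structurally: 1 ring(s) + 5 π bond(s) = 6.)

6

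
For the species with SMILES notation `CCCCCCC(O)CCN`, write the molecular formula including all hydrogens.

C9H21NO

Heavy atoms from the SMILES: 9 C, 1 N, 1 O.
Implicit hydrogens by atom environment:
  7 × C: 2 H each → 14
  1 × C: 3 H
  1 × C: 1 H
  1 × N: 2 H
  1 × O: 1 H
  Total hydrogens = 21.
Molecular formula: C9H21NO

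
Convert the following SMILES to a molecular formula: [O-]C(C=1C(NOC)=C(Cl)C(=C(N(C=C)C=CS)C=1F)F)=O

C12H10ClF2N2O3S-

Heavy atoms from the SMILES: 12 C, 1 Cl, 2 F, 2 N, 3 O, 1 S.
Implicit hydrogens by atom environment:
  6 × C (aromatic): no H
  3 × C: 1 H each → 3
  2 × F: no H
  2 × O: no H
  1 × C: 3 H
  1 × C: 2 H
  1 × C: no H
  1 × Cl: no H
  1 × N: 1 H
  1 × N: no H
  1 × O (charge -1): no H
  1 × S: 1 H
  Total hydrogens = 10.
Net charge -1.
Molecular formula: C12H10ClF2N2O3S-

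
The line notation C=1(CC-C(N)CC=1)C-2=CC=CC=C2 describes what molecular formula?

Heavy atoms from the SMILES: 12 C, 1 N.
Implicit hydrogens by atom environment:
  5 × C (aromatic): 1 H each → 5
  3 × C: 2 H each → 6
  2 × C: 1 H each → 2
  1 × C: no H
  1 × C (aromatic): no H
  1 × N: 2 H
  Total hydrogens = 15.
Molecular formula: C12H15N

C12H15N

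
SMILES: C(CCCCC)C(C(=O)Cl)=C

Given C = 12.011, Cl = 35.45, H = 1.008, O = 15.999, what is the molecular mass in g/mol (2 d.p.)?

174.67

Molecular formula: C9H15ClO.
M = 9×12.011 + 1×35.45 + 15×1.008 + 1×15.999 = 174.67 g/mol.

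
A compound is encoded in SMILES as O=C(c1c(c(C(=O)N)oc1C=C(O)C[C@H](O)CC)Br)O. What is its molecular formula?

C12H14BrNO6

Heavy atoms from the SMILES: 1 Br, 12 C, 1 N, 6 O.
Implicit hydrogens by atom environment:
  4 × C (aromatic): no H
  3 × C: no H
  3 × O: 1 H each → 3
  2 × C: 2 H each → 4
  2 × C: 1 H each → 2
  2 × O: no H
  1 × Br: no H
  1 × C: 3 H
  1 × N: 2 H
  1 × O (aromatic): no H
  Total hydrogens = 14.
Molecular formula: C12H14BrNO6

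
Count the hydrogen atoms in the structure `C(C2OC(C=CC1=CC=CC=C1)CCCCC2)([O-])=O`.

19

Hydrogens are implicit in SMILES; fill each atom to its normal valence:
  5 × C: 2 H each → 10
  5 × C (aromatic): 1 H each → 5
  4 × C: 1 H each → 4
  2 × O: no H
  1 × C (aromatic): no H
  1 × C: no H
  1 × O (charge -1): no H
  Total hydrogens = 19.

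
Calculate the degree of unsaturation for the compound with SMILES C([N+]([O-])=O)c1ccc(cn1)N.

5

Molecular formula from the SMILES: C6H7N3O2.
DoU = (2C + 2 + N − H − X)/2 = (2·6 + 2 + 3 − 7 − 0)/2 = 10/2 = 5.
(Structurally: 1 ring(s) + 4 π bond(s) = 5.)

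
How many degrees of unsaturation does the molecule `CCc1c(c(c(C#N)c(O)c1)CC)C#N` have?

Molecular formula from the SMILES: C12H12N2O.
DoU = (2C + 2 + N − H − X)/2 = (2·12 + 2 + 2 − 12 − 0)/2 = 16/2 = 8.
(Structurally: 1 ring(s) + 7 π bond(s) = 8.)

8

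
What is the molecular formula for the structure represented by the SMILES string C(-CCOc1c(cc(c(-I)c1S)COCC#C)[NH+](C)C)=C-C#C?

C18H21INO2S+

Heavy atoms from the SMILES: 18 C, 1 I, 1 N, 2 O, 1 S.
Implicit hydrogens by atom environment:
  5 × C (aromatic): no H
  4 × C: 2 H each → 8
  4 × C: 1 H each → 4
  2 × C: 3 H each → 6
  2 × C: no H
  2 × O: no H
  1 × C (aromatic): 1 H
  1 × I: no H
  1 × N (charge +1): 1 H
  1 × S: 1 H
  Total hydrogens = 21.
Net charge +1.
Molecular formula: C18H21INO2S+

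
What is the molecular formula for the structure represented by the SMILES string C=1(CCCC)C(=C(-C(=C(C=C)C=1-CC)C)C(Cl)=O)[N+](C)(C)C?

C19H29ClNO+

Heavy atoms from the SMILES: 19 C, 1 Cl, 1 N, 1 O.
Implicit hydrogens by atom environment:
  6 × C: 3 H each → 18
  6 × C (aromatic): no H
  5 × C: 2 H each → 10
  1 × C: 1 H
  1 × C: no H
  1 × Cl: no H
  1 × N (charge +1): no H
  1 × O: no H
  Total hydrogens = 29.
Net charge +1.
Molecular formula: C19H29ClNO+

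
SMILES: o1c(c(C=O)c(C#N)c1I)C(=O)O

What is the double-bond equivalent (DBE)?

Molecular formula from the SMILES: C7H2INO4.
DoU = (2C + 2 + N − H − X)/2 = (2·7 + 2 + 1 − 2 − 1)/2 = 14/2 = 7.
(Structurally: 1 ring(s) + 6 π bond(s) = 7.)

7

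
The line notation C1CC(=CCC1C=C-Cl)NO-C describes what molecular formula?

C9H14ClNO

Heavy atoms from the SMILES: 9 C, 1 Cl, 1 N, 1 O.
Implicit hydrogens by atom environment:
  4 × C: 1 H each → 4
  3 × C: 2 H each → 6
  1 × C: 3 H
  1 × C: no H
  1 × Cl: no H
  1 × N: 1 H
  1 × O: no H
  Total hydrogens = 14.
Molecular formula: C9H14ClNO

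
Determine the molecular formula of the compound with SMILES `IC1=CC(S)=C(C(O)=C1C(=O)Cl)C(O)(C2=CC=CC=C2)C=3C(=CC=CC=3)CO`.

Heavy atoms from the SMILES: 21 C, 1 Cl, 1 I, 4 O, 1 S.
Implicit hydrogens by atom environment:
  10 × C (aromatic): 1 H each → 10
  8 × C (aromatic): no H
  3 × O: 1 H each → 3
  2 × C: no H
  1 × C: 2 H
  1 × Cl: no H
  1 × I: no H
  1 × O: no H
  1 × S: 1 H
  Total hydrogens = 16.
Molecular formula: C21H16ClIO4S

C21H16ClIO4S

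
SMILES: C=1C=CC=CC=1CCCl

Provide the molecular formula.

Heavy atoms from the SMILES: 8 C, 1 Cl.
Implicit hydrogens by atom environment:
  5 × C (aromatic): 1 H each → 5
  2 × C: 2 H each → 4
  1 × C (aromatic): no H
  1 × Cl: no H
  Total hydrogens = 9.
Molecular formula: C8H9Cl

C8H9Cl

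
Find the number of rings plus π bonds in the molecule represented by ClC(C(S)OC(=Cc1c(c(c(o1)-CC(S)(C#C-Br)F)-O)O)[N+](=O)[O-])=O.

8

Molecular formula from the SMILES: C12H8BrClFNO7S2.
DoU = (2C + 2 + N − H − X)/2 = (2·12 + 2 + 1 − 8 − 3)/2 = 16/2 = 8.
(Structurally: 1 ring(s) + 7 π bond(s) = 8.)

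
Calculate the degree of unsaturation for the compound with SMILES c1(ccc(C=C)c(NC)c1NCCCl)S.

5

Molecular formula from the SMILES: C11H15ClN2S.
DoU = (2C + 2 + N − H − X)/2 = (2·11 + 2 + 2 − 15 − 1)/2 = 10/2 = 5.
(Structurally: 1 ring(s) + 4 π bond(s) = 5.)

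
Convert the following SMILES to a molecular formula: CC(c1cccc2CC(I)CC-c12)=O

C12H13IO

Heavy atoms from the SMILES: 12 C, 1 I, 1 O.
Implicit hydrogens by atom environment:
  3 × C: 2 H each → 6
  3 × C (aromatic): 1 H each → 3
  3 × C (aromatic): no H
  1 × C: 3 H
  1 × C: 1 H
  1 × C: no H
  1 × I: no H
  1 × O: no H
  Total hydrogens = 13.
Molecular formula: C12H13IO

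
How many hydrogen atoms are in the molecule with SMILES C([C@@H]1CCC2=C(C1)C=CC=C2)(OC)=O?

14

Hydrogens are implicit in SMILES; fill each atom to its normal valence:
  4 × C (aromatic): 1 H each → 4
  3 × C: 2 H each → 6
  2 × C (aromatic): no H
  2 × O: no H
  1 × C: 3 H
  1 × C: 1 H
  1 × C: no H
  Total hydrogens = 14.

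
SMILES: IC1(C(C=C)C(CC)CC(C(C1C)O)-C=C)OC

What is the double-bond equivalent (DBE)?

Molecular formula from the SMILES: C15H25IO2.
DoU = (2C + 2 + N − H − X)/2 = (2·15 + 2 + 0 − 25 − 1)/2 = 6/2 = 3.
(Structurally: 1 ring(s) + 2 π bond(s) = 3.)

3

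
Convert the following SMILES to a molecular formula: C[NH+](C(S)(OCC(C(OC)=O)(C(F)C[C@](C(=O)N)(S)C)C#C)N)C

Heavy atoms from the SMILES: 14 C, 1 F, 3 N, 4 O, 2 S.
Implicit hydrogens by atom environment:
  6 × C: no H
  4 × C: 3 H each → 12
  4 × O: no H
  2 × C: 2 H each → 4
  2 × C: 1 H each → 2
  2 × N: 2 H each → 4
  2 × S: 1 H each → 2
  1 × F: no H
  1 × N (charge +1): 1 H
  Total hydrogens = 25.
Net charge +1.
Molecular formula: C14H25FN3O4S2+

C14H25FN3O4S2+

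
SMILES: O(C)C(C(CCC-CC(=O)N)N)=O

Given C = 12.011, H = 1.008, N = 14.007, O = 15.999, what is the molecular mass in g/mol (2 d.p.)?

188.23

Molecular formula: C8H16N2O3.
M = 8×12.011 + 16×1.008 + 2×14.007 + 3×15.999 = 188.23 g/mol.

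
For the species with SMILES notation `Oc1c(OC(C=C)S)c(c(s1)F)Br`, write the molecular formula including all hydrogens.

C7H6BrFO2S2

Heavy atoms from the SMILES: 1 Br, 7 C, 1 F, 2 O, 2 S.
Implicit hydrogens by atom environment:
  4 × C (aromatic): no H
  2 × C: 1 H each → 2
  1 × Br: no H
  1 × C: 2 H
  1 × F: no H
  1 × O: 1 H
  1 × O: no H
  1 × S: 1 H
  1 × S (aromatic): no H
  Total hydrogens = 6.
Molecular formula: C7H6BrFO2S2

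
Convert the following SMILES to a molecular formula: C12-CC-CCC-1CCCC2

C10H18

Heavy atoms from the SMILES: 10 C.
Implicit hydrogens by atom environment:
  8 × C: 2 H each → 16
  2 × C: 1 H each → 2
  Total hydrogens = 18.
Molecular formula: C10H18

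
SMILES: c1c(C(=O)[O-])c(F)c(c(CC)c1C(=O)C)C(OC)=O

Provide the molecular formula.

Heavy atoms from the SMILES: 13 C, 1 F, 5 O.
Implicit hydrogens by atom environment:
  5 × C (aromatic): no H
  4 × O: no H
  3 × C: 3 H each → 9
  3 × C: no H
  1 × C: 2 H
  1 × C (aromatic): 1 H
  1 × F: no H
  1 × O (charge -1): no H
  Total hydrogens = 12.
Net charge -1.
Molecular formula: C13H12FO5-

C13H12FO5-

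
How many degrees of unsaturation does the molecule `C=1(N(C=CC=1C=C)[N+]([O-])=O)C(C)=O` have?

Molecular formula from the SMILES: C8H8N2O3.
DoU = (2C + 2 + N − H − X)/2 = (2·8 + 2 + 2 − 8 − 0)/2 = 12/2 = 6.
(Structurally: 1 ring(s) + 5 π bond(s) = 6.)

6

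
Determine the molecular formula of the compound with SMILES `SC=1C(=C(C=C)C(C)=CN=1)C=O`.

C9H9NOS

Heavy atoms from the SMILES: 9 C, 1 N, 1 O, 1 S.
Implicit hydrogens by atom environment:
  4 × C (aromatic): no H
  2 × C: 1 H each → 2
  1 × C: 3 H
  1 × C: 2 H
  1 × C (aromatic): 1 H
  1 × N (aromatic): no H
  1 × O: no H
  1 × S: 1 H
  Total hydrogens = 9.
Molecular formula: C9H9NOS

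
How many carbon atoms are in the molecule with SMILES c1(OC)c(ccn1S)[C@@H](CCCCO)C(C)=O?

12

The symbol for carbon appears 12 times in the SMILES. Lowercase c denotes aromatic carbon and counts toward C.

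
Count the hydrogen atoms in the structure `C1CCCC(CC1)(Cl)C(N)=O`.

Hydrogens are implicit in SMILES; fill each atom to its normal valence:
  6 × C: 2 H each → 12
  2 × C: no H
  1 × Cl: no H
  1 × N: 2 H
  1 × O: no H
  Total hydrogens = 14.

14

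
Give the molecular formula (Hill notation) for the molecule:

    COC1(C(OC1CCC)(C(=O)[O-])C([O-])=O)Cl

[C9H11ClO6]2-

Heavy atoms from the SMILES: 9 C, 1 Cl, 6 O.
Implicit hydrogens by atom environment:
  4 × C: no H
  4 × O: no H
  2 × C: 3 H each → 6
  2 × C: 2 H each → 4
  2 × O (charge -1): no H
  1 × C: 1 H
  1 × Cl: no H
  Total hydrogens = 11.
Net charge -2.
Molecular formula: [C9H11ClO6]2-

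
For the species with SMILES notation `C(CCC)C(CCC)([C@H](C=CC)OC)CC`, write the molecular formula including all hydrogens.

C15H30O

Heavy atoms from the SMILES: 15 C, 1 O.
Implicit hydrogens by atom environment:
  6 × C: 2 H each → 12
  5 × C: 3 H each → 15
  3 × C: 1 H each → 3
  1 × C: no H
  1 × O: no H
  Total hydrogens = 30.
Molecular formula: C15H30O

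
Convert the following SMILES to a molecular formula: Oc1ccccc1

Heavy atoms from the SMILES: 6 C, 1 O.
Implicit hydrogens by atom environment:
  5 × C (aromatic): 1 H each → 5
  1 × C (aromatic): no H
  1 × O: 1 H
  Total hydrogens = 6.
Molecular formula: C6H6O

C6H6O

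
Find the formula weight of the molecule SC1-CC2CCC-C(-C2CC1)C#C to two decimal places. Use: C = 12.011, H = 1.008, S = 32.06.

194.34

Molecular formula: C12H18S.
M = 12×12.011 + 18×1.008 + 1×32.06 = 194.34 g/mol.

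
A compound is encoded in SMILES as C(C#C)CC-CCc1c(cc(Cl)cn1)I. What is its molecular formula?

C12H13ClIN

Heavy atoms from the SMILES: 12 C, 1 Cl, 1 I, 1 N.
Implicit hydrogens by atom environment:
  5 × C: 2 H each → 10
  3 × C (aromatic): no H
  2 × C (aromatic): 1 H each → 2
  1 × C: 1 H
  1 × C: no H
  1 × Cl: no H
  1 × I: no H
  1 × N (aromatic): no H
  Total hydrogens = 13.
Molecular formula: C12H13ClIN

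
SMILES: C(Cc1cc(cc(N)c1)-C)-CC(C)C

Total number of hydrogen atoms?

Hydrogens are implicit in SMILES; fill each atom to its normal valence:
  3 × C: 3 H each → 9
  3 × C: 2 H each → 6
  3 × C (aromatic): 1 H each → 3
  3 × C (aromatic): no H
  1 × C: 1 H
  1 × N: 2 H
  Total hydrogens = 21.

21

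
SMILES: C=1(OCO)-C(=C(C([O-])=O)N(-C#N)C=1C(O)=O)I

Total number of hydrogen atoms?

4

Hydrogens are implicit in SMILES; fill each atom to its normal valence:
  4 × C (aromatic): no H
  3 × C: no H
  3 × O: no H
  2 × O: 1 H each → 2
  1 × C: 2 H
  1 × I: no H
  1 × N (aromatic): no H
  1 × N: no H
  1 × O (charge -1): no H
  Total hydrogens = 4.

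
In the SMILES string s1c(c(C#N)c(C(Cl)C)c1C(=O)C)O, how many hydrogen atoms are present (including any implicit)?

8

Hydrogens are implicit in SMILES; fill each atom to its normal valence:
  4 × C (aromatic): no H
  2 × C: 3 H each → 6
  2 × C: no H
  1 × C: 1 H
  1 × Cl: no H
  1 × N: no H
  1 × O: 1 H
  1 × O: no H
  1 × S (aromatic): no H
  Total hydrogens = 8.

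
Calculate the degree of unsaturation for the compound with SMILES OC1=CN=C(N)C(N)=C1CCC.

4

Molecular formula from the SMILES: C8H13N3O.
DoU = (2C + 2 + N − H − X)/2 = (2·8 + 2 + 3 − 13 − 0)/2 = 8/2 = 4.
(Structurally: 1 ring(s) + 3 π bond(s) = 4.)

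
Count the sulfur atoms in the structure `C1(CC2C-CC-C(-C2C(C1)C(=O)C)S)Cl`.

1

The symbol for sulfur appears 1 time in the SMILES.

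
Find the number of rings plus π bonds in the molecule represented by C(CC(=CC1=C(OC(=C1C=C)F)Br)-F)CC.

5

Molecular formula from the SMILES: C12H13BrF2O.
DoU = (2C + 2 + N − H − X)/2 = (2·12 + 2 + 0 − 13 − 3)/2 = 10/2 = 5.
(Structurally: 1 ring(s) + 4 π bond(s) = 5.)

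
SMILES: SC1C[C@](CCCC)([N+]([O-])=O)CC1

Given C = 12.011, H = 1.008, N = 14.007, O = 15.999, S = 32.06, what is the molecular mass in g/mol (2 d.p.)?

203.30

Molecular formula: C9H17NO2S.
M = 9×12.011 + 17×1.008 + 1×14.007 + 2×15.999 + 1×32.06 = 203.30 g/mol.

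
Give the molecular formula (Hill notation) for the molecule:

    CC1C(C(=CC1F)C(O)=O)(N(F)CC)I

C9H12F2INO2

Heavy atoms from the SMILES: 9 C, 2 F, 1 I, 1 N, 2 O.
Implicit hydrogens by atom environment:
  3 × C: 1 H each → 3
  3 × C: no H
  2 × C: 3 H each → 6
  2 × F: no H
  1 × C: 2 H
  1 × I: no H
  1 × N: no H
  1 × O: 1 H
  1 × O: no H
  Total hydrogens = 12.
Molecular formula: C9H12F2INO2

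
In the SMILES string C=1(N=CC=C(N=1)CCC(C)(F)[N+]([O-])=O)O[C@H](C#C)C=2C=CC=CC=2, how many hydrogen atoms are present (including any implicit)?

16

Hydrogens are implicit in SMILES; fill each atom to its normal valence:
  7 × C (aromatic): 1 H each → 7
  3 × C (aromatic): no H
  2 × C: 2 H each → 4
  2 × C: 1 H each → 2
  2 × C: no H
  2 × N (aromatic): no H
  2 × O: no H
  1 × C: 3 H
  1 × F: no H
  1 × N (charge +1): no H
  1 × O (charge -1): no H
  Total hydrogens = 16.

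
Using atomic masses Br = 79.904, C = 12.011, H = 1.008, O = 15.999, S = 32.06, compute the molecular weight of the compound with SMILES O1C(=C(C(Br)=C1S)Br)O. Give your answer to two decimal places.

Molecular formula: C4H2Br2O2S.
M = 2×79.904 + 4×12.011 + 2×1.008 + 2×15.999 + 1×32.06 = 273.93 g/mol.

273.93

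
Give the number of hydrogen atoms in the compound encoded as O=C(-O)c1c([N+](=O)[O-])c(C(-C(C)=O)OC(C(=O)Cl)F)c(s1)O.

7

Hydrogens are implicit in SMILES; fill each atom to its normal valence:
  5 × O: no H
  4 × C (aromatic): no H
  3 × C: no H
  2 × C: 1 H each → 2
  2 × O: 1 H each → 2
  1 × C: 3 H
  1 × Cl: no H
  1 × F: no H
  1 × N (charge +1): no H
  1 × O (charge -1): no H
  1 × S (aromatic): no H
  Total hydrogens = 7.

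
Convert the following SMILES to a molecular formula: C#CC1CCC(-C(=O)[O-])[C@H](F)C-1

Heavy atoms from the SMILES: 9 C, 1 F, 2 O.
Implicit hydrogens by atom environment:
  4 × C: 1 H each → 4
  3 × C: 2 H each → 6
  2 × C: no H
  1 × F: no H
  1 × O: no H
  1 × O (charge -1): no H
  Total hydrogens = 10.
Net charge -1.
Molecular formula: C9H10FO2-

C9H10FO2-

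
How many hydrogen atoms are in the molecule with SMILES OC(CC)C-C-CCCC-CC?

24

Hydrogens are implicit in SMILES; fill each atom to its normal valence:
  8 × C: 2 H each → 16
  2 × C: 3 H each → 6
  1 × C: 1 H
  1 × O: 1 H
  Total hydrogens = 24.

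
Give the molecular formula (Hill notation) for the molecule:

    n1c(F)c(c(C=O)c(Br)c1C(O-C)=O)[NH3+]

C8H7BrFN2O3+

Heavy atoms from the SMILES: 1 Br, 8 C, 1 F, 2 N, 3 O.
Implicit hydrogens by atom environment:
  5 × C (aromatic): no H
  3 × O: no H
  1 × Br: no H
  1 × C: 3 H
  1 × C: 1 H
  1 × C: no H
  1 × F: no H
  1 × N (charge +1): 3 H
  1 × N (aromatic): no H
  Total hydrogens = 7.
Net charge +1.
Molecular formula: C8H7BrFN2O3+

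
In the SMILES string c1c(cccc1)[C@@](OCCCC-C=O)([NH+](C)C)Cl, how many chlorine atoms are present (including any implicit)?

The symbol for chlorine appears 1 time in the SMILES.

1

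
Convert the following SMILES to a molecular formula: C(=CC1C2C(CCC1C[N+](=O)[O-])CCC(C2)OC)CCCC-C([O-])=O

Heavy atoms from the SMILES: 19 C, 1 N, 5 O.
Implicit hydrogens by atom environment:
  10 × C: 2 H each → 20
  7 × C: 1 H each → 7
  3 × O: no H
  2 × O (charge -1): no H
  1 × C: 3 H
  1 × C: no H
  1 × N (charge +1): no H
  Total hydrogens = 30.
Net charge -1.
Molecular formula: C19H30NO5-

C19H30NO5-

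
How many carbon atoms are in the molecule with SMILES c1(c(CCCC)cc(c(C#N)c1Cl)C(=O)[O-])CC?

The symbol for carbon appears 14 times in the SMILES. Lowercase c denotes aromatic carbon and counts toward C.

14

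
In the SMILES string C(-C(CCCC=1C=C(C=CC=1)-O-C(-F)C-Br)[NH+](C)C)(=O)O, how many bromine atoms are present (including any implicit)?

1

The symbol for bromine appears 1 time in the SMILES.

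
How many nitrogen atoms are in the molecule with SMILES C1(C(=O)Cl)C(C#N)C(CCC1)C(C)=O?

The symbol for nitrogen appears 1 time in the SMILES.

1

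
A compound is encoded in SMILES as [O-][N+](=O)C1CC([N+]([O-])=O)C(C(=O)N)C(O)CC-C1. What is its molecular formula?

C9H15N3O6

Heavy atoms from the SMILES: 9 C, 3 N, 6 O.
Implicit hydrogens by atom environment:
  4 × C: 2 H each → 8
  4 × C: 1 H each → 4
  3 × O: no H
  2 × N (charge +1): no H
  2 × O (charge -1): no H
  1 × C: no H
  1 × N: 2 H
  1 × O: 1 H
  Total hydrogens = 15.
Molecular formula: C9H15N3O6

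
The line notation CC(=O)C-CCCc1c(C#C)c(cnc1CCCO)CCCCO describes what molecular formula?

C20H29NO3

Heavy atoms from the SMILES: 20 C, 1 N, 3 O.
Implicit hydrogens by atom environment:
  11 × C: 2 H each → 22
  4 × C (aromatic): no H
  2 × C: no H
  2 × O: 1 H each → 2
  1 × C: 3 H
  1 × C (aromatic): 1 H
  1 × C: 1 H
  1 × N (aromatic): no H
  1 × O: no H
  Total hydrogens = 29.
Molecular formula: C20H29NO3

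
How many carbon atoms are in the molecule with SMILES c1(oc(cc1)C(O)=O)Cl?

The symbol for carbon appears 5 times in the SMILES. Lowercase c denotes aromatic carbon and counts toward C.

5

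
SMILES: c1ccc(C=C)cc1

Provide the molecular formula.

Heavy atoms from the SMILES: 8 C.
Implicit hydrogens by atom environment:
  5 × C (aromatic): 1 H each → 5
  1 × C: 2 H
  1 × C: 1 H
  1 × C (aromatic): no H
  Total hydrogens = 8.
Molecular formula: C8H8

C8H8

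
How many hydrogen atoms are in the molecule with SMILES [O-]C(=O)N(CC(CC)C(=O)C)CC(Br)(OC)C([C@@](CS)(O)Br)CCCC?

Hydrogens are implicit in SMILES; fill each atom to its normal valence:
  7 × C: 2 H each → 14
  4 × C: 3 H each → 12
  4 × C: no H
  3 × O: no H
  2 × Br: no H
  2 × C: 1 H each → 2
  1 × N: no H
  1 × O: 1 H
  1 × O (charge -1): no H
  1 × S: 1 H
  Total hydrogens = 30.

30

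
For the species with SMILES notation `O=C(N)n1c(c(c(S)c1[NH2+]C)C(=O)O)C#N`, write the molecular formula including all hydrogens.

C8H9N4O3S+

Heavy atoms from the SMILES: 8 C, 4 N, 3 O, 1 S.
Implicit hydrogens by atom environment:
  4 × C (aromatic): no H
  3 × C: no H
  2 × O: no H
  1 × C: 3 H
  1 × N (charge +1): 2 H
  1 × N: 2 H
  1 × N (aromatic): no H
  1 × N: no H
  1 × O: 1 H
  1 × S: 1 H
  Total hydrogens = 9.
Net charge +1.
Molecular formula: C8H9N4O3S+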